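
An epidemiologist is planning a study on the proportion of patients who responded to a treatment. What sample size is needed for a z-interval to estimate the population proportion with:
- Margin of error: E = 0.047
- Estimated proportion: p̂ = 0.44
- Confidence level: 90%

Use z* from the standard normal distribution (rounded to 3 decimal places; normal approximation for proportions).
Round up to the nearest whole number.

Using z* for proportion z-interval (normal approximation).

For 90% confidence, z* = 1.645 (from standard normal table)

Sample size formula for proportion z-interval: n = z*²p̂(1-p̂)/E²

n = 1.645² × 0.44 × 0.56 / 0.047²
  = 2.706025 × 0.2464 / 0.002209
  = 301.8400

Round up to the nearest whole number: n = 302

302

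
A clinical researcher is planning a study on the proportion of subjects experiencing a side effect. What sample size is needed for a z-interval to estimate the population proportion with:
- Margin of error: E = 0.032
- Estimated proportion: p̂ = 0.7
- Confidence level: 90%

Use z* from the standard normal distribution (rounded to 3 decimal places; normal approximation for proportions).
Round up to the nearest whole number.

Using z* for proportion z-interval (normal approximation).

For 90% confidence, z* = 1.645 (from standard normal table)

Sample size formula for proportion z-interval: n = z*²p̂(1-p̂)/E²

n = 1.645² × 0.7 × 0.3 / 0.032²
  = 2.706025 × 0.21 / 0.001024
  = 554.9465

Round up to the nearest whole number: n = 555

555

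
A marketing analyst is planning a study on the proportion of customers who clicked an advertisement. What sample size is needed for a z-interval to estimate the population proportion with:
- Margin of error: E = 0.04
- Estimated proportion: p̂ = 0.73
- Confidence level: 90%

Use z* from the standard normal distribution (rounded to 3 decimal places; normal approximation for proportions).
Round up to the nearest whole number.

Using z* for proportion z-interval (normal approximation).

For 90% confidence, z* = 1.645 (from standard normal table)

Sample size formula for proportion z-interval: n = z*²p̂(1-p̂)/E²

n = 1.645² × 0.73 × 0.27 / 0.04²
  = 2.706025 × 0.1971 / 0.0016
  = 333.3485

Round up to the nearest whole number: n = 334

334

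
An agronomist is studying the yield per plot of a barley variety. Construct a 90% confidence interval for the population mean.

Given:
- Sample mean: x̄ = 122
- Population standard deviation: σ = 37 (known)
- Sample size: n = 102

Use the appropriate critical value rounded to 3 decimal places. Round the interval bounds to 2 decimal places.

The population standard deviation σ is known, so use a z-interval (standard normal critical value).

For 90% confidence, z* = 1.645 (from standard normal table)

Standard error: SE = σ/√n = 37/√102 = 3.663546

Margin of error: E = z* × SE = 1.645 × 3.663546 = 6.0265

Z-interval: x̄ ± E = 122 ± 6.0265 = (115.9735, 128.0265)

Rounded to 2 decimal places:

(115.97, 128.03)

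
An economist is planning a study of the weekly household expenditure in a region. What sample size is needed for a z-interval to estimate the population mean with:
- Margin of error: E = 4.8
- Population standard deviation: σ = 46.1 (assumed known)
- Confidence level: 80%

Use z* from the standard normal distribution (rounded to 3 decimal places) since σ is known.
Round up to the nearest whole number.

Using z* since population σ is known (z-interval formula).

For 80% confidence, z* = 1.282 (from standard normal table)

Sample size formula for z-interval: n = (z*σ/E)²

n = (1.282 × 46.1 / 4.8)²
  = (12.312542)²
  = 151.5987

Round up to the nearest whole number: n = 152

152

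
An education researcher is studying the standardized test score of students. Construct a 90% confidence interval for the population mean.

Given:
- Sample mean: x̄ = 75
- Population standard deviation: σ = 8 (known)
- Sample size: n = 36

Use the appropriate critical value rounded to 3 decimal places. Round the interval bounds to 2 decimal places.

The population standard deviation σ is known, so use a z-interval (standard normal critical value).

For 90% confidence, z* = 1.645 (from standard normal table)

Standard error: SE = σ/√n = 8/√36 = 1.333333

Margin of error: E = z* × SE = 1.645 × 1.333333 = 2.1933

Z-interval: x̄ ± E = 75 ± 2.1933 = (72.8067, 77.1933)

Rounded to 2 decimal places:

(72.81, 77.19)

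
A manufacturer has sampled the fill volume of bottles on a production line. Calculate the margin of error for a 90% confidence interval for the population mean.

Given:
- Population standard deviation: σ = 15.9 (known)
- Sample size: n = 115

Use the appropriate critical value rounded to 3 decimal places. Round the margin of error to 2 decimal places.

The population standard deviation σ is known, so use the z-interval margin of error formula.

For 90% confidence, z* = 1.645 (from standard normal table)

Margin of error formula for z-interval: E = z* × σ/√n

E = 1.645 × 15.9/√115
  = 1.645 × 1.482683
  = 2.4390

Rounded to 2 decimal places:

2.44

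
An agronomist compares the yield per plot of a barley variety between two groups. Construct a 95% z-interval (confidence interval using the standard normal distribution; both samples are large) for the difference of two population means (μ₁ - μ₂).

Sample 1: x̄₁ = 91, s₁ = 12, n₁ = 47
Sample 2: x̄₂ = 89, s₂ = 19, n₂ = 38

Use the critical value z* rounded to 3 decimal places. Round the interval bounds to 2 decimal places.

Both samples are large (n₁ = 47 ≥ 30, n₂ = 38 ≥ 30), so a z-interval for the difference of means applies.

Point estimate: x̄₁ - x̄₂ = 91 - 89 = 2

Standard error: SE = √(s₁²/n₁ + s₂²/n₂)
= √(12²/47 + 19²/38)
= √(3.063830 + 9.500000)
= 3.544549

For 95% confidence, z* = 1.96 (from standard normal table)
Margin of error: E = z* × SE = 1.96 × 3.544549 = 6.9473

Z-interval: (x̄₁ - x̄₂) ± E = 2 ± 6.9473 = (-4.9473, 8.9473)

Rounded to 2 decimal places:

(-4.95, 8.95)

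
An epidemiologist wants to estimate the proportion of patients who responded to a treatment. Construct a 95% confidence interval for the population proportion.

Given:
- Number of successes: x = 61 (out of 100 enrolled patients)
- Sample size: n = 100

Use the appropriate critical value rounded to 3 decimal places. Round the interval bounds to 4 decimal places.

Sample proportion: p̂ = 61/100 = 0.610000

Check conditions for normal approximation:
  np̂ = 61 ≥ 10 ✓
  n(1-p̂) = 39 ≥ 10 ✓

The sample is large enough, so use a z-interval (normal approximation) for the proportion.

For 95% confidence, z* = 1.96 (from standard normal table)

Standard error: SE = √(p̂(1-p̂)/n) = √(0.610000×0.390000/100) = 0.04877499

Margin of error: E = z* × SE = 1.96 × 0.04877499 = 0.095599

Z-interval: p̂ ± E = 0.610000 ± 0.095599 = (0.514401, 0.705599)

Rounded to 4 decimal places:

(0.5144, 0.7056)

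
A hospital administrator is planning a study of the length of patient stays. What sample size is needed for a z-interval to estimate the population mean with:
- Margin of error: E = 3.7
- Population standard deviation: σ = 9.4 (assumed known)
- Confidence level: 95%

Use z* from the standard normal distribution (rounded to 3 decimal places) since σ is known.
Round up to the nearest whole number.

Using z* since population σ is known (z-interval formula).

For 95% confidence, z* = 1.96 (from standard normal table)

Sample size formula for z-interval: n = (z*σ/E)²

n = (1.96 × 9.4 / 3.7)²
  = (4.979459)²
  = 24.7950

Round up to the nearest whole number: n = 25

25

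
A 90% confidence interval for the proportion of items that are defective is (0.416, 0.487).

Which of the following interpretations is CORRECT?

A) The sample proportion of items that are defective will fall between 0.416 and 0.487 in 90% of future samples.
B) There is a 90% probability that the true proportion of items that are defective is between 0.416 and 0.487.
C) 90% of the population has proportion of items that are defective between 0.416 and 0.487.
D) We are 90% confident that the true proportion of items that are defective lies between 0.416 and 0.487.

A confidence interval represents our confidence in the procedure, not a probability statement about the parameter.

Key concept: If we repeated this sampling process many times and computed a 90% CI each time, about 90% of those intervals would contain the true population parameter.

For this specific interval (0.416, 0.487):
- Midpoint (point estimate): 0.4515
- Margin of error: 0.0355

The correct interpretation is the one stating confidence that the true parameter lies in the interval — option D.

D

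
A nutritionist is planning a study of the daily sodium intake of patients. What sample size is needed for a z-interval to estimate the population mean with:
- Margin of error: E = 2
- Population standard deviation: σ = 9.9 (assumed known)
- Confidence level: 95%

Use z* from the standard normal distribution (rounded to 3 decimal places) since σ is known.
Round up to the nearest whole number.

Using z* since population σ is known (z-interval formula).

For 95% confidence, z* = 1.96 (from standard normal table)

Sample size formula for z-interval: n = (z*σ/E)²

n = (1.96 × 9.9 / 2)²
  = (9.702000)²
  = 94.1288

Round up to the nearest whole number: n = 95

95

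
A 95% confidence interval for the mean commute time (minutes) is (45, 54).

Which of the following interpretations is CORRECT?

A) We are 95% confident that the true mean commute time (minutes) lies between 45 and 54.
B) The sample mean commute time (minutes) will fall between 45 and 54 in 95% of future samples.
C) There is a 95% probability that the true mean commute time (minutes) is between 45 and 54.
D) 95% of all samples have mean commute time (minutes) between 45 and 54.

A confidence interval represents our confidence in the procedure, not a probability statement about the parameter.

Key concept: If we repeated this sampling process many times and computed a 95% CI each time, about 95% of those intervals would contain the true population parameter.

For this specific interval (45, 54):
- Midpoint (point estimate): 49.5
- Margin of error: 4.5

The correct interpretation is the one stating confidence that the true parameter lies in the interval — option A.

A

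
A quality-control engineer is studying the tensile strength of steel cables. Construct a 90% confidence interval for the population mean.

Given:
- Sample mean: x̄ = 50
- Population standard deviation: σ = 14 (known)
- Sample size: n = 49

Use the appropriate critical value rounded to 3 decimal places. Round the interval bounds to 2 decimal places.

The population standard deviation σ is known, so use a z-interval (standard normal critical value).

For 90% confidence, z* = 1.645 (from standard normal table)

Standard error: SE = σ/√n = 14/√49 = 2.000000

Margin of error: E = z* × SE = 1.645 × 2.000000 = 3.2900

Z-interval: x̄ ± E = 50 ± 3.2900 = (46.7100, 53.2900)

Rounded to 2 decimal places:

(46.71, 53.29)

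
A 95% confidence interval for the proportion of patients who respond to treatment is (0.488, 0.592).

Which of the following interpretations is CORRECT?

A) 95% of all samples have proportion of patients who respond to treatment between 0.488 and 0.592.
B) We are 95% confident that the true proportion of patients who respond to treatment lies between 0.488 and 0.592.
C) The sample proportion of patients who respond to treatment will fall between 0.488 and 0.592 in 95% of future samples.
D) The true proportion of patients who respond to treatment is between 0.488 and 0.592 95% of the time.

A confidence interval represents our confidence in the procedure, not a probability statement about the parameter.

Key concept: If we repeated this sampling process many times and computed a 95% CI each time, about 95% of those intervals would contain the true population parameter.

For this specific interval (0.488, 0.592):
- Midpoint (point estimate): 0.54
- Margin of error: 0.052

The correct interpretation is the one stating confidence that the true parameter lies in the interval — option B.

B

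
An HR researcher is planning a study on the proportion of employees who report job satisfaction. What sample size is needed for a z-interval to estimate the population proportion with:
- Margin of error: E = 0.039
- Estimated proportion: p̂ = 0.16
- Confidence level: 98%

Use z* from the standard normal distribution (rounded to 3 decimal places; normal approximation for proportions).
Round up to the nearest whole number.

Using z* for proportion z-interval (normal approximation).

For 98% confidence, z* = 2.326 (from standard normal table)

Sample size formula for proportion z-interval: n = z*²p̂(1-p̂)/E²

n = 2.326² × 0.16 × 0.84 / 0.039²
  = 5.410276 × 0.1344 / 0.001521
  = 478.0678

Round up to the nearest whole number: n = 479

479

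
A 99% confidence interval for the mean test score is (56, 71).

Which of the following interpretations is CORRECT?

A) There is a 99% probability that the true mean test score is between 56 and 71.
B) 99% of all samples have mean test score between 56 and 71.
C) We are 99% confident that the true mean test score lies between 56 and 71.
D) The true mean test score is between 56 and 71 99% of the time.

A confidence interval represents our confidence in the procedure, not a probability statement about the parameter.

Key concept: If we repeated this sampling process many times and computed a 99% CI each time, about 99% of those intervals would contain the true population parameter.

For this specific interval (56, 71):
- Midpoint (point estimate): 63.5
- Margin of error: 7.5

The correct interpretation is the one stating confidence that the true parameter lies in the interval — option C.

C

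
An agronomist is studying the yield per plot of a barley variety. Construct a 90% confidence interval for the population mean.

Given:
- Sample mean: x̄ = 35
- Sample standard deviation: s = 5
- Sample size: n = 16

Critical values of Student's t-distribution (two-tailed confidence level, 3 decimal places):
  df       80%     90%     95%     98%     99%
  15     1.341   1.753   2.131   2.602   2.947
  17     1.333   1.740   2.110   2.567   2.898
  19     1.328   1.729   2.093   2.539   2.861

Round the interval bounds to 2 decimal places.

The population standard deviation σ is unknown (only the sample standard deviation s is given), so use a t-interval with df = n - 1 = 16 - 1 = 15.

For 90% confidence with df = 15, t* = 1.753 (from t-table)

Standard error: SE = s/√n = 5/√16 = 1.250000

Margin of error: E = t* × SE = 1.753 × 1.250000 = 2.1912

T-interval: x̄ ± E = 35 ± 2.1912 = (32.8088, 37.1912)

Rounded to 2 decimal places:

(32.81, 37.19)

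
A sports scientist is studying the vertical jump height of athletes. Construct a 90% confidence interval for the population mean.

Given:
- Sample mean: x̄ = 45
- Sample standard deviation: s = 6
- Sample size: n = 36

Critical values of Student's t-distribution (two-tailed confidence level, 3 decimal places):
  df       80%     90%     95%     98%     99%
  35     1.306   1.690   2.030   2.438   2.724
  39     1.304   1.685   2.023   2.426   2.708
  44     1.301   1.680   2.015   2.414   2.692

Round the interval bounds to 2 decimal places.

The population standard deviation σ is unknown (only the sample standard deviation s is given), so use a t-interval with df = n - 1 = 36 - 1 = 35.

For 90% confidence with df = 35, t* = 1.690 (from t-table)

Standard error: SE = s/√n = 6/√36 = 1.000000

Margin of error: E = t* × SE = 1.690 × 1.000000 = 1.6900

T-interval: x̄ ± E = 45 ± 1.6900 = (43.3100, 46.6900)

Rounded to 2 decimal places:

(43.31, 46.69)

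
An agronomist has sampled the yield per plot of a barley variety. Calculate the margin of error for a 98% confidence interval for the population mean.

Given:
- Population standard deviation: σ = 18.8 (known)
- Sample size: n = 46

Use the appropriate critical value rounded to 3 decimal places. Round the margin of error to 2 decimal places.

The population standard deviation σ is known, so use the z-interval margin of error formula.

For 98% confidence, z* = 2.326 (from standard normal table)

Margin of error formula for z-interval: E = z* × σ/√n

E = 2.326 × 18.8/√46
  = 2.326 × 2.771909
  = 6.4475

Rounded to 2 decimal places:

6.45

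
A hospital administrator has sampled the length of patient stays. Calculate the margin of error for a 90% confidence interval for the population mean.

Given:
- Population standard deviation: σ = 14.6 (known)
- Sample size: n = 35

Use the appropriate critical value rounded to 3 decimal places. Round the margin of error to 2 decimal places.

The population standard deviation σ is known, so use the z-interval margin of error formula.

For 90% confidence, z* = 1.645 (from standard normal table)

Margin of error formula for z-interval: E = z* × σ/√n

E = 1.645 × 14.6/√35
  = 1.645 × 2.467850
  = 4.0596

Rounded to 2 decimal places:

4.06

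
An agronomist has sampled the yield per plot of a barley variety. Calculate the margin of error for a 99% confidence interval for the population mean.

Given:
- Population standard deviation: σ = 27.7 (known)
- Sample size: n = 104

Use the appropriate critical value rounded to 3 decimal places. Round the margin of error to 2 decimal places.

The population standard deviation σ is known, so use the z-interval margin of error formula.

For 99% confidence, z* = 2.576 (from standard normal table)

Margin of error formula for z-interval: E = z* × σ/√n

E = 2.576 × 27.7/√104
  = 2.576 × 2.716208
  = 6.9970

Rounded to 2 decimal places:

7.00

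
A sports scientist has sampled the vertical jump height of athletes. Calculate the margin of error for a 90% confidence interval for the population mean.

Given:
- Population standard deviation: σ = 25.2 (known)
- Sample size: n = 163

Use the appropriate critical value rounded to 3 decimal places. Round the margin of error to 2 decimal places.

The population standard deviation σ is known, so use the z-interval margin of error formula.

For 90% confidence, z* = 1.645 (from standard normal table)

Margin of error formula for z-interval: E = z* × σ/√n

E = 1.645 × 25.2/√163
  = 1.645 × 1.973816
  = 3.2469

Rounded to 2 decimal places:

3.25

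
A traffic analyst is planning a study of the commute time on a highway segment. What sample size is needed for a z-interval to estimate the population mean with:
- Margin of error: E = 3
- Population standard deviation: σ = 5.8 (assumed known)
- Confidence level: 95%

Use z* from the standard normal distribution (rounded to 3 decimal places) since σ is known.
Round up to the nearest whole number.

Using z* since population σ is known (z-interval formula).

For 95% confidence, z* = 1.96 (from standard normal table)

Sample size formula for z-interval: n = (z*σ/E)²

n = (1.96 × 5.8 / 3)²
  = (3.789333)²
  = 14.3590

Round up to the nearest whole number: n = 15

15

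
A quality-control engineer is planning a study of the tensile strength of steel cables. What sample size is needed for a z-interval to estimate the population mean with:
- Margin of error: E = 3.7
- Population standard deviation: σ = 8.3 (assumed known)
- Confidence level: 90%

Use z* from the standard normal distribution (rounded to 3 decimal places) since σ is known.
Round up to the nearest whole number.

Using z* since population σ is known (z-interval formula).

For 90% confidence, z* = 1.645 (from standard normal table)

Sample size formula for z-interval: n = (z*σ/E)²

n = (1.645 × 8.3 / 3.7)²
  = (3.690135)²
  = 13.6171

Round up to the nearest whole number: n = 14

14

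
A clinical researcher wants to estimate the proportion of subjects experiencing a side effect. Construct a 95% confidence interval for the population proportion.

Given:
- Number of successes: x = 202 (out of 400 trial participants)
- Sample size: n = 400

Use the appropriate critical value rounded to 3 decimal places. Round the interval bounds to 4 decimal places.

Sample proportion: p̂ = 202/400 = 0.505000

Check conditions for normal approximation:
  np̂ = 202 ≥ 10 ✓
  n(1-p̂) = 198 ≥ 10 ✓

The sample is large enough, so use a z-interval (normal approximation) for the proportion.

For 95% confidence, z* = 1.96 (from standard normal table)

Standard error: SE = √(p̂(1-p̂)/n) = √(0.505000×0.495000/400) = 0.02499875

Margin of error: E = z* × SE = 1.96 × 0.02499875 = 0.048998

Z-interval: p̂ ± E = 0.505000 ± 0.048998 = (0.456002, 0.553998)

Rounded to 4 decimal places:

(0.4560, 0.5540)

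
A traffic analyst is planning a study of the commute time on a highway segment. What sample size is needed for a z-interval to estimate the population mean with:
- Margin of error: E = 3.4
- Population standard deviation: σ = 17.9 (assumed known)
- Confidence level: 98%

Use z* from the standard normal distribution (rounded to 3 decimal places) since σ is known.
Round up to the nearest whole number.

Using z* since population σ is known (z-interval formula).

For 98% confidence, z* = 2.326 (from standard normal table)

Sample size formula for z-interval: n = (z*σ/E)²

n = (2.326 × 17.9 / 3.4)²
  = (12.245706)²
  = 149.9573

Round up to the nearest whole number: n = 150

150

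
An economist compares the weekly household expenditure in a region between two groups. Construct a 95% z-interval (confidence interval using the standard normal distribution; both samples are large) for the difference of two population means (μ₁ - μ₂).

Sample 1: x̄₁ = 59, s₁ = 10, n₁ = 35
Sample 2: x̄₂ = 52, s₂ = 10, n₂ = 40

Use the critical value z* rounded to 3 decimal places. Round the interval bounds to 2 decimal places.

Both samples are large (n₁ = 35 ≥ 30, n₂ = 40 ≥ 30), so a z-interval for the difference of means applies.

Point estimate: x̄₁ - x̄₂ = 59 - 52 = 7

Standard error: SE = √(s₁²/n₁ + s₂²/n₂)
= √(10²/35 + 10²/40)
= √(2.857143 + 2.500000)
= 2.314550

For 95% confidence, z* = 1.96 (from standard normal table)
Margin of error: E = z* × SE = 1.96 × 2.314550 = 4.5365

Z-interval: (x̄₁ - x̄₂) ± E = 7 ± 4.5365 = (2.4635, 11.5365)

Rounded to 2 decimal places:

(2.46, 11.54)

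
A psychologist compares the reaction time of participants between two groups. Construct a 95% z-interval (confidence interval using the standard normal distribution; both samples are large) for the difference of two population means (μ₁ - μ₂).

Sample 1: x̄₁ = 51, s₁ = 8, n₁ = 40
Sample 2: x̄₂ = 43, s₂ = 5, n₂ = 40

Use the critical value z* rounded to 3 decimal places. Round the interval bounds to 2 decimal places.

Both samples are large (n₁ = 40 ≥ 30, n₂ = 40 ≥ 30), so a z-interval for the difference of means applies.

Point estimate: x̄₁ - x̄₂ = 51 - 43 = 8

Standard error: SE = √(s₁²/n₁ + s₂²/n₂)
= √(8²/40 + 5²/40)
= √(1.600000 + 0.625000)
= 1.491643

For 95% confidence, z* = 1.96 (from standard normal table)
Margin of error: E = z* × SE = 1.96 × 1.491643 = 2.9236

Z-interval: (x̄₁ - x̄₂) ± E = 8 ± 2.9236 = (5.0764, 10.9236)

Rounded to 2 decimal places:

(5.08, 10.92)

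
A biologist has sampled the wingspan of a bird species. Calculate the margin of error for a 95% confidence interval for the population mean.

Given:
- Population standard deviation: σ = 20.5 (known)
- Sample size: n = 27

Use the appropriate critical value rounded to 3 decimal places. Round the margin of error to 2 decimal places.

The population standard deviation σ is known, so use the z-interval margin of error formula.

For 95% confidence, z* = 1.96 (from standard normal table)

Margin of error formula for z-interval: E = z* × σ/√n

E = 1.96 × 20.5/√27
  = 1.96 × 3.945227
  = 7.7326

Rounded to 2 decimal places:

7.73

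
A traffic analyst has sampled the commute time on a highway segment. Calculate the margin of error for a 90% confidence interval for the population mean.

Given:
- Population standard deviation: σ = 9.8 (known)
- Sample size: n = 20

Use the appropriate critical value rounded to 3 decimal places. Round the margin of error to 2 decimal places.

The population standard deviation σ is known, so use the z-interval margin of error formula.

For 90% confidence, z* = 1.645 (from standard normal table)

Margin of error formula for z-interval: E = z* × σ/√n

E = 1.645 × 9.8/√20
  = 1.645 × 2.191347
  = 3.6048

Rounded to 2 decimal places:

3.60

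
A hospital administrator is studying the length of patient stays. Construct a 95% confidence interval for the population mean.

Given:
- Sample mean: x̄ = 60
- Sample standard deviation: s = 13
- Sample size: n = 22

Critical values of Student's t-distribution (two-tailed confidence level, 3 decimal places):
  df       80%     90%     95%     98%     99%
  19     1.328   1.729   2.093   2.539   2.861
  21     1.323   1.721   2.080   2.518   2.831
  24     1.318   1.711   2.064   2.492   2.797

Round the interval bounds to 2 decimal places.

The population standard deviation σ is unknown (only the sample standard deviation s is given), so use a t-interval with df = n - 1 = 22 - 1 = 21.

For 95% confidence with df = 21, t* = 2.080 (from t-table)

Standard error: SE = s/√n = 13/√22 = 2.771609

Margin of error: E = t* × SE = 2.080 × 2.771609 = 5.7649

T-interval: x̄ ± E = 60 ± 5.7649 = (54.2351, 65.7649)

Rounded to 2 decimal places:

(54.24, 65.76)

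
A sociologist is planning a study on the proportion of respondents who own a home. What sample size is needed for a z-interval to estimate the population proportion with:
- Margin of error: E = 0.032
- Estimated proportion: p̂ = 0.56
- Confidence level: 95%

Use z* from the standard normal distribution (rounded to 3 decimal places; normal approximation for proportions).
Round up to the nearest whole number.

Using z* for proportion z-interval (normal approximation).

For 95% confidence, z* = 1.96 (from standard normal table)

Sample size formula for proportion z-interval: n = z*²p̂(1-p̂)/E²

n = 1.96² × 0.56 × 0.44 / 0.032²
  = 3.8416 × 0.2464 / 0.001024
  = 924.3850

Round up to the nearest whole number: n = 925

925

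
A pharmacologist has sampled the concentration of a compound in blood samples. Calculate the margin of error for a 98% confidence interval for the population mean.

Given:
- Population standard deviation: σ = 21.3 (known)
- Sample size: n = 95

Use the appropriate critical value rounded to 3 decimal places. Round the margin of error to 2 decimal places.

The population standard deviation σ is known, so use the z-interval margin of error formula.

For 98% confidence, z* = 2.326 (from standard normal table)

Margin of error formula for z-interval: E = z* × σ/√n

E = 2.326 × 21.3/√95
  = 2.326 × 2.185334
  = 5.0831

Rounded to 2 decimal places:

5.08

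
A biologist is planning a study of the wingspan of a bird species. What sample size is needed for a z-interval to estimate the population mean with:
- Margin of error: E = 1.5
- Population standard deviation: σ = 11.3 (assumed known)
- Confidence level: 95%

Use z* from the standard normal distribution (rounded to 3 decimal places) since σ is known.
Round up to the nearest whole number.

Using z* since population σ is known (z-interval formula).

For 95% confidence, z* = 1.96 (from standard normal table)

Sample size formula for z-interval: n = (z*σ/E)²

n = (1.96 × 11.3 / 1.5)²
  = (14.765333)²
  = 218.0151

Round up to the nearest whole number: n = 219

219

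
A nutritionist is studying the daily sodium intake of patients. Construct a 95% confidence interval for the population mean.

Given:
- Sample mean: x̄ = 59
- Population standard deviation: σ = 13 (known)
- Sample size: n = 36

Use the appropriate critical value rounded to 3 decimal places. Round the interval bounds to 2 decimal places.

The population standard deviation σ is known, so use a z-interval (standard normal critical value).

For 95% confidence, z* = 1.96 (from standard normal table)

Standard error: SE = σ/√n = 13/√36 = 2.166667

Margin of error: E = z* × SE = 1.96 × 2.166667 = 4.2467

Z-interval: x̄ ± E = 59 ± 4.2467 = (54.7533, 63.2467)

Rounded to 2 decimal places:

(54.75, 63.25)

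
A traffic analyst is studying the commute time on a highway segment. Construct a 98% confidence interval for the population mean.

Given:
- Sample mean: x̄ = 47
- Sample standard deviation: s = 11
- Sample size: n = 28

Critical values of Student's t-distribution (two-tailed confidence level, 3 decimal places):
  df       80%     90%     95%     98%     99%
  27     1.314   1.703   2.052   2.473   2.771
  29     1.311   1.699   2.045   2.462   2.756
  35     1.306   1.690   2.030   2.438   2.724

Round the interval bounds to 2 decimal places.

The population standard deviation σ is unknown (only the sample standard deviation s is given), so use a t-interval with df = n - 1 = 28 - 1 = 27.

For 98% confidence with df = 27, t* = 2.473 (from t-table)

Standard error: SE = s/√n = 11/√28 = 2.078805

Margin of error: E = t* × SE = 2.473 × 2.078805 = 5.1409

T-interval: x̄ ± E = 47 ± 5.1409 = (41.8591, 52.1409)

Rounded to 2 decimal places:

(41.86, 52.14)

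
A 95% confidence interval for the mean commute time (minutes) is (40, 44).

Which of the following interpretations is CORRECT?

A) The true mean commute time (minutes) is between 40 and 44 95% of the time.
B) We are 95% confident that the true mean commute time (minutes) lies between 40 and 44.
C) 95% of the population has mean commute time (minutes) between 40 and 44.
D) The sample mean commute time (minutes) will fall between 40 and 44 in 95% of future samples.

A confidence interval represents our confidence in the procedure, not a probability statement about the parameter.

Key concept: If we repeated this sampling process many times and computed a 95% CI each time, about 95% of those intervals would contain the true population parameter.

For this specific interval (40, 44):
- Midpoint (point estimate): 42
- Margin of error: 2

The correct interpretation is the one stating confidence that the true parameter lies in the interval — option B.

B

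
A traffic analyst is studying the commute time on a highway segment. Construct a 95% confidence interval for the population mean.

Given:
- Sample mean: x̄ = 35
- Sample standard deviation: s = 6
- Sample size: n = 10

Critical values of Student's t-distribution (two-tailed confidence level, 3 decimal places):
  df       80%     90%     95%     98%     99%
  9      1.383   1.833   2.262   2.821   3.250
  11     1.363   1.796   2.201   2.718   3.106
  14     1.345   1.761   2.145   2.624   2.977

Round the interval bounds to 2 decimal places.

The population standard deviation σ is unknown (only the sample standard deviation s is given), so use a t-interval with df = n - 1 = 10 - 1 = 9.

For 95% confidence with df = 9, t* = 2.262 (from t-table)

Standard error: SE = s/√n = 6/√10 = 1.897367

Margin of error: E = t* × SE = 2.262 × 1.897367 = 4.2918

T-interval: x̄ ± E = 35 ± 4.2918 = (30.7082, 39.2918)

Rounded to 2 decimal places:

(30.71, 39.29)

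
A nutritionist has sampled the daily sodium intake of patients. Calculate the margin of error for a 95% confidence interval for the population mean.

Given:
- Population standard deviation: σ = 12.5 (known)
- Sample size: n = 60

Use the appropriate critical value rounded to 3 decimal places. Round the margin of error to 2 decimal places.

The population standard deviation σ is known, so use the z-interval margin of error formula.

For 95% confidence, z* = 1.96 (from standard normal table)

Margin of error formula for z-interval: E = z* × σ/√n

E = 1.96 × 12.5/√60
  = 1.96 × 1.613743
  = 3.1629

Rounded to 2 decimal places:

3.16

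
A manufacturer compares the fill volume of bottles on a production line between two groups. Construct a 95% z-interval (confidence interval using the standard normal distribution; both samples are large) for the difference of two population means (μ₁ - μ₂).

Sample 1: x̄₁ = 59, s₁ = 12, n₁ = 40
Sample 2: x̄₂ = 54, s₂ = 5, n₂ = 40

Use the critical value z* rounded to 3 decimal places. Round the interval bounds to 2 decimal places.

Both samples are large (n₁ = 40 ≥ 30, n₂ = 40 ≥ 30), so a z-interval for the difference of means applies.

Point estimate: x̄₁ - x̄₂ = 59 - 54 = 5

Standard error: SE = √(s₁²/n₁ + s₂²/n₂)
= √(12²/40 + 5²/40)
= √(3.600000 + 0.625000)
= 2.055480

For 95% confidence, z* = 1.96 (from standard normal table)
Margin of error: E = z* × SE = 1.96 × 2.055480 = 4.0287

Z-interval: (x̄₁ - x̄₂) ± E = 5 ± 4.0287 = (0.9713, 9.0287)

Rounded to 2 decimal places:

(0.97, 9.03)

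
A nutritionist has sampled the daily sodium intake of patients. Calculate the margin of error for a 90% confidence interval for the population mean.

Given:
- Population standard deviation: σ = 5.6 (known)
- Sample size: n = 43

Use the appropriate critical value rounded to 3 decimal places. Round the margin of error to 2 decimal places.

The population standard deviation σ is known, so use the z-interval margin of error formula.

For 90% confidence, z* = 1.645 (from standard normal table)

Margin of error formula for z-interval: E = z* × σ/√n

E = 1.645 × 5.6/√43
  = 1.645 × 0.853992
  = 1.4048

Rounded to 2 decimal places:

1.40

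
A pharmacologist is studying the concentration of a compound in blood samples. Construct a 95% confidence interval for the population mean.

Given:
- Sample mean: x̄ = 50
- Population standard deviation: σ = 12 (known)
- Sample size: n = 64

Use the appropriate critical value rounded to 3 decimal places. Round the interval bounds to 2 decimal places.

The population standard deviation σ is known, so use a z-interval (standard normal critical value).

For 95% confidence, z* = 1.96 (from standard normal table)

Standard error: SE = σ/√n = 12/√64 = 1.500000

Margin of error: E = z* × SE = 1.96 × 1.500000 = 2.9400

Z-interval: x̄ ± E = 50 ± 2.9400 = (47.0600, 52.9400)

Rounded to 2 decimal places:

(47.06, 52.94)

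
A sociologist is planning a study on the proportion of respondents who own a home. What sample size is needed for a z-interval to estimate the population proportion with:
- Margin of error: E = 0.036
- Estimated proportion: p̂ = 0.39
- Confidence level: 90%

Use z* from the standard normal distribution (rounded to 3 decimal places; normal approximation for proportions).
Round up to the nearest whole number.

Using z* for proportion z-interval (normal approximation).

For 90% confidence, z* = 1.645 (from standard normal table)

Sample size formula for proportion z-interval: n = z*²p̂(1-p̂)/E²

n = 1.645² × 0.39 × 0.61 / 0.036²
  = 2.706025 × 0.2379 / 0.001296
  = 496.7310

Round up to the nearest whole number: n = 497

497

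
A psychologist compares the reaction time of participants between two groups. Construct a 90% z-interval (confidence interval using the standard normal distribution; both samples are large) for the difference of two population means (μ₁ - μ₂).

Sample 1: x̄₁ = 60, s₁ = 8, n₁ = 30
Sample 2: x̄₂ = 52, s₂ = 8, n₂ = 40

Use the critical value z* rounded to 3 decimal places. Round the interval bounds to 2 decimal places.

Both samples are large (n₁ = 30 ≥ 30, n₂ = 40 ≥ 30), so a z-interval for the difference of means applies.

Point estimate: x̄₁ - x̄₂ = 60 - 52 = 8

Standard error: SE = √(s₁²/n₁ + s₂²/n₂)
= √(8²/30 + 8²/40)
= √(2.133333 + 1.600000)
= 1.932184

For 90% confidence, z* = 1.645 (from standard normal table)
Margin of error: E = z* × SE = 1.645 × 1.932184 = 3.1784

Z-interval: (x̄₁ - x̄₂) ± E = 8 ± 3.1784 = (4.8216, 11.1784)

Rounded to 2 decimal places:

(4.82, 11.18)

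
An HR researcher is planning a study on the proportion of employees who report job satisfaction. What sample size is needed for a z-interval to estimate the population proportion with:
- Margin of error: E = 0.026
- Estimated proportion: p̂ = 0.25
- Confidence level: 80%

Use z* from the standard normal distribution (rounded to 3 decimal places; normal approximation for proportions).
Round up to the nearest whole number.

Using z* for proportion z-interval (normal approximation).

For 80% confidence, z* = 1.282 (from standard normal table)

Sample size formula for proportion z-interval: n = z*²p̂(1-p̂)/E²

n = 1.282² × 0.25 × 0.75 / 0.026²
  = 1.643524 × 0.1875 / 0.000676
  = 455.8591

Round up to the nearest whole number: n = 456

456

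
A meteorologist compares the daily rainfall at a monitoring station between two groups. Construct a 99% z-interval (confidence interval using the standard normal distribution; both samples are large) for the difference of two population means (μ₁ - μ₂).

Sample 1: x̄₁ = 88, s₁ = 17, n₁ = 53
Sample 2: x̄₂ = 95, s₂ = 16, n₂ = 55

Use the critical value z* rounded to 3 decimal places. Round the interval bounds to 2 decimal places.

Both samples are large (n₁ = 53 ≥ 30, n₂ = 55 ≥ 30), so a z-interval for the difference of means applies.

Point estimate: x̄₁ - x̄₂ = 88 - 95 = -7

Standard error: SE = √(s₁²/n₁ + s₂²/n₂)
= √(17²/53 + 16²/55)
= √(5.452830 + 4.654545)
= 3.179210

For 99% confidence, z* = 2.576 (from standard normal table)
Margin of error: E = z* × SE = 2.576 × 3.179210 = 8.1896

Z-interval: (x̄₁ - x̄₂) ± E = -7 ± 8.1896 = (-15.1896, 1.1896)

Rounded to 2 decimal places:

(-15.19, 1.19)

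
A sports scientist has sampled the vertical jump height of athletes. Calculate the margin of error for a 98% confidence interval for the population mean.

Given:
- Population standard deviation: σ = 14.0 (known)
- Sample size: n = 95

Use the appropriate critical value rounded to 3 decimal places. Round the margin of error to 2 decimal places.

The population standard deviation σ is known, so use the z-interval margin of error formula.

For 98% confidence, z* = 2.326 (from standard normal table)

Margin of error formula for z-interval: E = z* × σ/√n

E = 2.326 × 14.0/√95
  = 2.326 × 1.436370
  = 3.3410

Rounded to 2 decimal places:

3.34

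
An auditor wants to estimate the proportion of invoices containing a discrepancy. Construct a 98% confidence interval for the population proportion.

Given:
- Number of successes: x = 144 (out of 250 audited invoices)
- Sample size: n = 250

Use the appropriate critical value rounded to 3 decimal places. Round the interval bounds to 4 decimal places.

Sample proportion: p̂ = 144/250 = 0.576000

Check conditions for normal approximation:
  np̂ = 144 ≥ 10 ✓
  n(1-p̂) = 106 ≥ 10 ✓

The sample is large enough, so use a z-interval (normal approximation) for the proportion.

For 98% confidence, z* = 2.326 (from standard normal table)

Standard error: SE = √(p̂(1-p̂)/n) = √(0.576000×0.424000/250) = 0.03125534

Margin of error: E = z* × SE = 2.326 × 0.03125534 = 0.072700

Z-interval: p̂ ± E = 0.576000 ± 0.072700 = (0.503300, 0.648700)

Rounded to 4 decimal places:

(0.5033, 0.6487)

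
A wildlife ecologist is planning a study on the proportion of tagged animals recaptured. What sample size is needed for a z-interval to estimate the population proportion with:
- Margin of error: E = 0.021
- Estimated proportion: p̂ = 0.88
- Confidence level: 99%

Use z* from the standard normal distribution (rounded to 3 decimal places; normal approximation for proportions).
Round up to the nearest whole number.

Using z* for proportion z-interval (normal approximation).

For 99% confidence, z* = 2.576 (from standard normal table)

Sample size formula for proportion z-interval: n = z*²p̂(1-p̂)/E²

n = 2.576² × 0.88 × 0.12 / 0.021²
  = 6.635776 × 0.1056 / 0.000441
  = 1588.9749

Round up to the nearest whole number: n = 1589

1589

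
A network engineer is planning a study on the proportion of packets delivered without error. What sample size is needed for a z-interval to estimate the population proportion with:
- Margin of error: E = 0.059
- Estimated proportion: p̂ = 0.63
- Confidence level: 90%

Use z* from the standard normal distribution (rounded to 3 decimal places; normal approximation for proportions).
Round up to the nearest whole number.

Using z* for proportion z-interval (normal approximation).

For 90% confidence, z* = 1.645 (from standard normal table)

Sample size formula for proportion z-interval: n = z*²p̂(1-p̂)/E²

n = 1.645² × 0.63 × 0.37 / 0.059²
  = 2.706025 × 0.2331 / 0.003481
  = 181.2049

Round up to the nearest whole number: n = 182

182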